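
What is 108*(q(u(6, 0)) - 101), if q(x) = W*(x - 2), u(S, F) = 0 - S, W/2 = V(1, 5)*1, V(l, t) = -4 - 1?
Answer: -2268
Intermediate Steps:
V(l, t) = -5
W = -10 (W = 2*(-5*1) = 2*(-5) = -10)
u(S, F) = -S
q(x) = 20 - 10*x (q(x) = -10*(x - 2) = -10*(-2 + x) = 20 - 10*x)
108*(q(u(6, 0)) - 101) = 108*((20 - (-10)*6) - 101) = 108*((20 - 10*(-6)) - 101) = 108*((20 + 60) - 101) = 108*(80 - 101) = 108*(-21) = -2268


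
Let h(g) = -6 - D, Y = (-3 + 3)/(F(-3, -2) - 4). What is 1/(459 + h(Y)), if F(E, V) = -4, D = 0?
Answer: 1/453 ≈ 0.0022075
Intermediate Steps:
Y = 0 (Y = (-3 + 3)/(-4 - 4) = 0/(-8) = 0*(-⅛) = 0)
h(g) = -6 (h(g) = -6 - 1*0 = -6 + 0 = -6)
1/(459 + h(Y)) = 1/(459 - 6) = 1/453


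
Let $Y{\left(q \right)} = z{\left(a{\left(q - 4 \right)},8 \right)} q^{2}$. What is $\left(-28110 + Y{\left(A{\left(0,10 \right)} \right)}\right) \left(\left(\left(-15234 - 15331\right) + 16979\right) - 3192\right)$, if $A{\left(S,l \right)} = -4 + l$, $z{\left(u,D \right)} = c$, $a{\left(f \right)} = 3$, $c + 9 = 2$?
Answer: $475857636$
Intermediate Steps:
$c = -7$ ($c = -9 + 2 = -7$)
$z{\left(u,D \right)} = -7$
$Y{\left(q \right)} = - 7 q^{2}$
$\left(-28110 + Y{\left(A{\left(0,10 \right)} \right)}\right) \left(\left(\left(-15234 - 15331\right) + 16979\right) - 3192\right) = \left(-28110 - 7 \left(-4 + 10\right)^{2}\right) \left(\left(\left(-15234 - 15331\right) + 16979\right) - 3192\right) = \left(-28110 - 7 \cdot 6^{2}\right) \left(\left(-30565 + 16979\right) - 3192\right) = \left(-28110 - 252\right) \left(-13586 - 3192\right) = \left(-28110 - 252\right) \left(-16778\right) = \left(-28362\right) \left(-16778\right) = 475857636$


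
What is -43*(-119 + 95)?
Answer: 1032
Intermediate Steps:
-43*(-119 + 95) = -43*(-24) = 1032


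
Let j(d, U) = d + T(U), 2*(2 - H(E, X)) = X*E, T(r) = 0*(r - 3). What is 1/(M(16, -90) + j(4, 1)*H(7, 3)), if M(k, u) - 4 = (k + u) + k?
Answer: -1/88 ≈ -0.011364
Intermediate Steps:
T(r) = 0 (T(r) = 0*(-3 + r) = 0)
H(E, X) = 2 - E*X/2 (H(E, X) = 2 - X*E/2 = 2 - E*X/2)
M(k, u) = 4 + u + 2*k (M(k, u) = 4 + ((k + u) + k) = 4 + (u + 2*k) = 4 + u + 2*k)
j(d, U) = d (j(d, U) = d + 0 = d)
1/(M(16, -90) + j(4, 1)*H(7, 3)) = 1/((4 - 90 + 2*16) + 4*(2 - ½*7*3)) = 1/((4 - 90 + 32) + 4*(2 - 21/2)) = 1/(-54 + 4*(-17/2)) = 1/(-54 - 34) = 1/(-88) = -1/88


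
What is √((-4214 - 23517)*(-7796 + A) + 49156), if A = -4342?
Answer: √336648034 ≈ 18348.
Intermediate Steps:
√((-4214 - 23517)*(-7796 + A) + 49156) = √((-4214 - 23517)*(-7796 - 4342) + 49156) = √(-27731*(-12138) + 49156) = √(336598878 + 49156) = √336648034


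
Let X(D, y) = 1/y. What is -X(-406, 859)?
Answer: -1/859 ≈ -0.0011641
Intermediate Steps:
-X(-406, 859) = -1/859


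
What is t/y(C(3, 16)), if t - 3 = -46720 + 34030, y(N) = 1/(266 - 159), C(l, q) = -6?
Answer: -1357509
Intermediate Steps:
y(N) = 1/107
t = -12687 (t = 3 + (-46720 + 34030) = 3 - 12690 = -12687)
t/y(C(3, 16)) = -12687/1/107 = -12687*107 = -1357509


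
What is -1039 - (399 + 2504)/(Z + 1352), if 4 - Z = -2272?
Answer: -3772395/3628 ≈ -1039.8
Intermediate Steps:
Z = 2276 (Z = 4 - 1*(-2272) = 4 + 2272 = 2276)
-1039 - (399 + 2504)/(Z + 1352) = -1039 - (399 + 2504)/(2276 + 1352) = -1039 - 2903/3628 = -3772395/3628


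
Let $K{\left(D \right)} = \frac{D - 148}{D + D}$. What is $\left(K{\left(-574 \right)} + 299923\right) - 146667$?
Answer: $\frac{87969305}{574} \approx 1.5326 \cdot 10^{5}$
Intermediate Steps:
$K{\left(D \right)} = \frac{-148 + D}{2 D}$
$\left(K{\left(-574 \right)} + 299923\right) - 146667 = \left(\frac{-148 - 574}{2 \left(-574\right)} + 299923\right) - 146667 = \left(\frac{1}{2} \left(- \frac{1}{574}\right) \left(-722\right) + 299923\right) - 146667 = \left(\frac{361}{574} + 299923\right) - 146667 = \frac{172156163}{574} - 146667 = \frac{87969305}{574}$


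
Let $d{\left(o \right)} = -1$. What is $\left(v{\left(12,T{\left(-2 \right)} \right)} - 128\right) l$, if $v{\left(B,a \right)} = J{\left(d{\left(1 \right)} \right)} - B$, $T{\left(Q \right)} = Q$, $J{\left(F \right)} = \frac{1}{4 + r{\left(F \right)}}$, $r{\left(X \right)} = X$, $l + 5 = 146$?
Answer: $-19693$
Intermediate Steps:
$l = 141$ ($l = -5 + 146 = 141$)
$J{\left(F \right)} = \frac{1}{4 + F}$
$v{\left(B,a \right)} = \frac{1}{3} - B$ ($v{\left(B,a \right)} = \frac{1}{4 - 1} - B = \frac{1}{3} - B$)
$\left(v{\left(12,T{\left(-2 \right)} \right)} - 128\right) l = \left(\left(\frac{1}{3} - 12\right) - 128\right) 141 = \left(- \frac{35}{3} - 128\right) 141 = \left(- \frac{419}{3}\right) 141 = -19693$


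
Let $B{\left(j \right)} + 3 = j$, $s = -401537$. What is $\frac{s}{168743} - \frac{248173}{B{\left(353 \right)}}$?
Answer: $- \frac{42017994489}{59060050} \approx -711.45$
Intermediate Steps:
$B{\left(j \right)} = -3 + j$
$\frac{s}{168743} - \frac{248173}{B{\left(353 \right)}} = - \frac{401537}{168743} - \frac{248173}{-3 + 353} = \left(-401537\right) \frac{1}{168743} - \frac{248173}{350} = - \frac{401537}{168743} - \frac{248173}{350} = - \frac{42017994489}{59060050}$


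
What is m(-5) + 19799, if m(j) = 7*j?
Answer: 19764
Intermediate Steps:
m(-5) + 19799 = 7*(-5) + 19799 = -35 + 19799 = 19764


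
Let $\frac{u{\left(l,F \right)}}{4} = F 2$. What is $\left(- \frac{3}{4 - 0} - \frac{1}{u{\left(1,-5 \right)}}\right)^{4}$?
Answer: $\frac{707281}{2560000} \approx 0.27628$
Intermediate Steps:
$u{\left(l,F \right)} = 8 F$ ($u{\left(l,F \right)} = 4 F 2 = 4 \cdot 2 F = 8 F$)
$\left(- \frac{3}{4 - 0} - \frac{1}{u{\left(1,-5 \right)}}\right)^{4} = \left(- \frac{3}{4 - 0} - \frac{1}{8 \left(-5\right)}\right)^{4} = \left(- \frac{3}{4 + 0} - \frac{1}{-40}\right)^{4} = \left(- \frac{3}{4} - - \frac{1}{40}\right)^{4} = \left(\left(-3\right) \frac{1}{4} + \frac{1}{40}\right)^{4} = \left(- \frac{3}{4} + \frac{1}{40}\right)^{4} = \left(- \frac{29}{40}\right)^{4} = \frac{707281}{2560000}$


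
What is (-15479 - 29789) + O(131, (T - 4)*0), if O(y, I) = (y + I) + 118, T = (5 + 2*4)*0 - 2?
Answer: -45019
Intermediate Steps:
T = -2 (T = (5 + 8)*0 - 2 = 13*0 - 2 = 0 - 2 = -2)
O(y, I) = 118 + I + y (O(y, I) = (I + y) + 118 = 118 + I + y)
(-15479 - 29789) + O(131, (T - 4)*0) = (-15479 - 29789) + (118 + (-2 - 4)*0 + 131) = -45268 + (118 - 6*0 + 131) = -45268 + (118 + 0 + 131) = -45268 + 249 = -45019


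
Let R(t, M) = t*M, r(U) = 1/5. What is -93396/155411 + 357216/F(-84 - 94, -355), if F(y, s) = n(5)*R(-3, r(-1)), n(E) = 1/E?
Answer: -462627558196/155411 ≈ -2.9768e+6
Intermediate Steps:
r(U) = ⅕
R(t, M) = M*t
F(y, s) = -3/25 (F(y, s) = ((⅕)*(-3))/5 = (⅕)*(-⅗) = -3/25)
-93396/155411 + 357216/F(-84 - 94, -355) = -93396/155411 + 357216/(-3/25) = -93396*1/155411 + 357216*(-25/3) = -93396/155411 - 2976800 = -462627558196/155411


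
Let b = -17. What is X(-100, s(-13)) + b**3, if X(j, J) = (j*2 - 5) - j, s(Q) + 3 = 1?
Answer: -5018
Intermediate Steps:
s(Q) = -2 (s(Q) = -3 + 1 = -2)
X(j, J) = -5 + j (X(j, J) = (2*j - 5) - j = (-5 + 2*j) - j = -5 + j)
X(-100, s(-13)) + b**3 = (-5 - 100) + (-17)**3 = -105 - 4913 = -5018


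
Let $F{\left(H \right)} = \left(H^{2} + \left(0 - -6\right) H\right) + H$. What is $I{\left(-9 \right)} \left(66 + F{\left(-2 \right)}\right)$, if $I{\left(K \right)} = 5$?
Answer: $280$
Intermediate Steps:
$F{\left(H \right)} = H^{2} + 7 H$ ($F{\left(H \right)} = \left(H^{2} + \left(0 + 6\right) H\right) + H = \left(H^{2} + 6 H\right) + H = H^{2} + 7 H$)
$I{\left(-9 \right)} \left(66 + F{\left(-2 \right)}\right) = 5 \left(66 - 2 \left(7 - 2\right)\right) = 5 \left(66 - 10\right) = 5 \cdot 56 = 280$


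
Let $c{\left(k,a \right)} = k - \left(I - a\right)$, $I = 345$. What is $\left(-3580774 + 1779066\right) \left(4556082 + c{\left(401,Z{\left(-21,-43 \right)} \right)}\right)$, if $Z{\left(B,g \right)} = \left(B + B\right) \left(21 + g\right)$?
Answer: $-8210495061896$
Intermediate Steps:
$Z{\left(B,g \right)} = 2 B \left(21 + g\right)$
$c{\left(k,a \right)} = -345 + a + k$ ($c{\left(k,a \right)} = k - \left(345 - a\right) = k + \left(-345 + a\right) = -345 + a + k$)
$\left(-3580774 + 1779066\right) \left(4556082 + c{\left(401,Z{\left(-21,-43 \right)} \right)}\right) = \left(-3580774 + 1779066\right) \left(4556082 + \left(-345 + 2 \left(-21\right) \left(21 - 43\right) + 401\right)\right) = - 1801708 \left(4556082 + \left(-345 + 2 \left(-21\right) \left(-22\right) + 401\right)\right) = - 1801708 \left(4556082 + \left(-345 + 924 + 401\right)\right) = - 1801708 \left(4556082 + 980\right) = \left(-1801708\right) 4557062 = -8210495061896$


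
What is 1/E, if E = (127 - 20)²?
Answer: 1/11449 ≈ 8.7344e-5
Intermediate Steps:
E = 11449 (E = 107² = 11449)
1/E = 1/11449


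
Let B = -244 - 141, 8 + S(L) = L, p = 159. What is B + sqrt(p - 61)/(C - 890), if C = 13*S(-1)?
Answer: -385 - 7*sqrt(2)/1007 ≈ -385.01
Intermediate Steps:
S(L) = -8 + L
B = -385
C = -117 (C = 13*(-8 - 1) = 13*(-9) = -117)
B + sqrt(p - 61)/(C - 890) = -385 + sqrt(159 - 61)/(-117 - 890) = -385 + sqrt(98)/(-1007) = -385 + (7*sqrt(2))*(-1/1007) = -385 - 7*sqrt(2)/1007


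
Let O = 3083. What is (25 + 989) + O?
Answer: 4097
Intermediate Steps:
(25 + 989) + O = (25 + 989) + 3083 = 1014 + 3083 = 4097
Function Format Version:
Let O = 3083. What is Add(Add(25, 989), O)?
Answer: 4097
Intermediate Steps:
Add(Add(25, 989), O) = Add(Add(25, 989), 3083) = Add(1014, 3083) = 4097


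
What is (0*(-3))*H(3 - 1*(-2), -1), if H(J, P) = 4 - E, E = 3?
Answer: 0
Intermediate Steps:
H(J, P) = 1 (H(J, P) = 4 - 1*3 = 4 - 3 = 1)
(0*(-3))*H(3 - 1*(-2), -1) = (0*(-3))*1 = 0*1 = 0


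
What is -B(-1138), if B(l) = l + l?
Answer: 2276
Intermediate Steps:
B(l) = 2*l
-B(-1138) = -2*(-1138) = -1*(-2276) = 2276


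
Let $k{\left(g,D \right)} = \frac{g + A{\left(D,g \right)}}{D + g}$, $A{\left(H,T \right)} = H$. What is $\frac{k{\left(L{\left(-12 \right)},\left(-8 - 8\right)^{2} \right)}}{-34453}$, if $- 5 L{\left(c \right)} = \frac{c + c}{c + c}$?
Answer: $- \frac{1}{34453} \approx -2.9025 \cdot 10^{-5}$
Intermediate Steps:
$L{\left(c \right)} = - \frac{1}{5}$ ($L{\left(c \right)} = - \frac{\left(c + c\right) \frac{1}{c + c}}{5} = - \frac{2 c \frac{1}{2 c}}{5} = \left(- \frac{1}{5}\right) 1 = - \frac{1}{5}$)
$k{\left(g,D \right)} = 1$ ($k{\left(g,D \right)} = \frac{g + D}{D + g} = \frac{D + g}{D + g} = 1$)
$\frac{k{\left(L{\left(-12 \right)},\left(-8 - 8\right)^{2} \right)}}{-34453} = 1 \frac{1}{-34453} = 1 \left(- \frac{1}{34453}\right) = - \frac{1}{34453}$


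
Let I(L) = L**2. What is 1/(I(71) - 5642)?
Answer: -1/601 ≈ -0.0016639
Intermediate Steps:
1/(I(71) - 5642) = 1/(71**2 - 5642) = 1/(5041 - 5642) = 1/(-601) = -1/601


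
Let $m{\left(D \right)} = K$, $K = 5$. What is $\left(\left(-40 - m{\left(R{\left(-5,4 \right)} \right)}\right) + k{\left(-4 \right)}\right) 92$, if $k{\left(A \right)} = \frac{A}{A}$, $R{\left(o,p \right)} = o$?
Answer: $-4048$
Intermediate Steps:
$m{\left(D \right)} = 5$
$k{\left(A \right)} = 1$
$\left(\left(-40 - m{\left(R{\left(-5,4 \right)} \right)}\right) + k{\left(-4 \right)}\right) 92 = \left(\left(-40 - 5\right) + 1\right) 92 = \left(-45 + 1\right) 92 = \left(-44\right) 92 = -4048$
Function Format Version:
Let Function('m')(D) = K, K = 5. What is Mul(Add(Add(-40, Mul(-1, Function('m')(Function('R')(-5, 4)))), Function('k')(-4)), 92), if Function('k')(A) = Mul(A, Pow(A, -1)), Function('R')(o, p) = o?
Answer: -4048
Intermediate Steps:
Function('m')(D) = 5
Function('k')(A) = 1
Mul(Add(Add(-40, Mul(-1, Function('m')(Function('R')(-5, 4)))), Function('k')(-4)), 92) = Mul(Add(Add(-40, Mul(-1, 5)), 1), 92) = Mul(Add(Add(-40, -5), 1), 92) = Mul(Add(-45, 1), 92) = Mul(-44, 92) = -4048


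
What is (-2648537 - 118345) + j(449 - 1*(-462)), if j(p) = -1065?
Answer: -2767947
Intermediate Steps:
(-2648537 - 118345) + j(449 - 1*(-462)) = (-2648537 - 118345) - 1065 = -2766882 - 1065 = -2767947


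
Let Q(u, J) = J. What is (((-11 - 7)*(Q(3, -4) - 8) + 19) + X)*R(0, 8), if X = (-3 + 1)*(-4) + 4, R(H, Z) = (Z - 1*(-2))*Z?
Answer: 19760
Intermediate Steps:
R(H, Z) = Z*(2 + Z) (R(H, Z) = (Z + 2)*Z = (2 + Z)*Z = Z*(2 + Z))
X = 12 (X = -2*(-4) + 4 = 8 + 4 = 12)
(((-11 - 7)*(Q(3, -4) - 8) + 19) + X)*R(0, 8) = (((-11 - 7)*(-4 - 8) + 19) + 12)*(8*(2 + 8)) = ((-18*(-12) + 19) + 12)*(8*10) = ((216 + 19) + 12)*80 = (235 + 12)*80 = 247*80 = 19760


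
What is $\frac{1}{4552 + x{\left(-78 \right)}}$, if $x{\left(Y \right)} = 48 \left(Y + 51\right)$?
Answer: $\frac{1}{3256} \approx 0.00030713$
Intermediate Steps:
$x{\left(Y \right)} = 2448 + 48 Y$ ($x{\left(Y \right)} = 48 \left(51 + Y\right) = 2448 + 48 Y$)
$\frac{1}{4552 + x{\left(-78 \right)}} = \frac{1}{4552 + \left(2448 + 48 \left(-78\right)\right)} = \frac{1}{4552 + \left(2448 - 3744\right)} = \frac{1}{4552 - 1296} = \frac{1}{3256}$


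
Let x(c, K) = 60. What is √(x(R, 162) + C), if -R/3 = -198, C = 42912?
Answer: 2*√10743 ≈ 207.30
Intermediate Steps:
R = 594 (R = -3*(-198) = 594)
√(x(R, 162) + C) = √(60 + 42912) = √42972 = 2*√10743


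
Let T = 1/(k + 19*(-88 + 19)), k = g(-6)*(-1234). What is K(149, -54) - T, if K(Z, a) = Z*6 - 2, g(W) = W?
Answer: 5434955/6093 ≈ 892.00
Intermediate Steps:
K(Z, a) = -2 + 6*Z (K(Z, a) = 6*Z - 2 = -2 + 6*Z)
k = 7404 (k = -6*(-1234) = 7404)
T = 1/6093 (T = 1/(7404 + 19*(-88 + 19)) = 1/(7404 + 19*(-69)) = 1/(7404 - 1311) = 1/6093 ≈ 0.00016412)
K(149, -54) - T = (-2 + 6*149) - 1*1/6093 = (-2 + 894) - 1/6093 = 892 - 1/6093 = 5434955/6093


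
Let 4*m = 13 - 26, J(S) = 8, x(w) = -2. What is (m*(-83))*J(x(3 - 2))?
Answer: 2158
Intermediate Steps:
m = -13/4 (m = (13 - 26)/4 = (1/4)*(-13) = -13/4 ≈ -3.2500)
(m*(-83))*J(x(3 - 2)) = -13/4*(-83)*8 = (1079/4)*8 = 2158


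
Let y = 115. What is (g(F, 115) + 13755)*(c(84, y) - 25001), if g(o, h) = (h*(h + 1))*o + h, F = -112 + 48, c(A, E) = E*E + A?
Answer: 9819993880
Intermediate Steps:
c(A, E) = A + E² (c(A, E) = E² + A = A + E²)
F = -64
g(o, h) = h + h*o*(1 + h) (g(o, h) = (h*(1 + h))*o + h = h*o*(1 + h) + h = h + h*o*(1 + h))
(g(F, 115) + 13755)*(c(84, y) - 25001) = (115*(1 - 64 + 115*(-64)) + 13755)*((84 + 115²) - 25001) = (115*(1 - 64 - 7360) + 13755)*((84 + 13225) - 25001) = (115*(-7423) + 13755)*(13309 - 25001) = (-853645 + 13755)*(-11692) = -839890*(-11692) = 9819993880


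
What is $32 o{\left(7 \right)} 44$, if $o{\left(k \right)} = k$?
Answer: $9856$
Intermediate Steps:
$32 o{\left(7 \right)} 44 = 32 \cdot 7 \cdot 44 = 224 \cdot 44 = 9856$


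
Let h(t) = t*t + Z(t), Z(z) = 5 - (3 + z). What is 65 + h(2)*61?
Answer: 309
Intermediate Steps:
Z(z) = 2 - z (Z(z) = 5 + (-3 - z) = 2 - z)
h(t) = 2 + t**2 - t (h(t) = t*t + (2 - t) = t**2 + (2 - t) = 2 + t**2 - t)
65 + h(2)*61 = 65 + (2 + 2**2 - 1*2)*61 = 65 + (2 + 4 - 2)*61 = 65 + 4*61 = 65 + 244 = 309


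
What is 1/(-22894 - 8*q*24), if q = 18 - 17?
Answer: -1/23086 ≈ -4.3316e-5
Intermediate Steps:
q = 1
1/(-22894 - 8*q*24) = 1/(-22894 - 8*1*24) = 1/(-22894 - 8*24) = 1/(-22894 - 192) = 1/(-23086) = -1/23086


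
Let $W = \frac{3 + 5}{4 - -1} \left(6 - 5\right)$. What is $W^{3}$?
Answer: $\frac{512}{125} \approx 4.096$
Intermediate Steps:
$W = \frac{8}{5}$ ($W = \frac{8}{4 + \left(-3 + 4\right)} 1 = \frac{8}{4 + 1} \cdot 1 = \frac{8}{5} \cdot 1 = \frac{8}{5} \approx 1.6$)
$W^{3} = \left(\frac{8}{5}\right)^{3} = \frac{512}{125}$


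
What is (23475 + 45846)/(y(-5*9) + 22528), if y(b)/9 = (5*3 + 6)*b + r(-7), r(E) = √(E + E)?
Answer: 972088383/196645663 - 623889*I*√14/196645663 ≈ 4.9434 - 0.011871*I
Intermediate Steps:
r(E) = √2*√E (r(E) = √(2*E) = √2*√E)
y(b) = 189*b + 9*I*√14 (y(b) = 9*((5*3 + 6)*b + √2*√(-7)) = 9*((15 + 6)*b + √2*(I*√7)) = 9*(21*b + I*√14) = 189*b + 9*I*√14)
(23475 + 45846)/(y(-5*9) + 22528) = (23475 + 45846)/((189*(-5*9) + 9*I*√14) + 22528) = 69321/((189*(-45) + 9*I*√14) + 22528) = 69321/((-8505 + 9*I*√14) + 22528) = 69321/(14023 + 9*I*√14)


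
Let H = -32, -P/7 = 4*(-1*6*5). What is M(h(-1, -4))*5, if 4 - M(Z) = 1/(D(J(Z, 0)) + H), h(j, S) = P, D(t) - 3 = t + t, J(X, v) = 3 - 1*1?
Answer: 101/5 ≈ 20.200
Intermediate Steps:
J(X, v) = 2 (J(X, v) = 3 - 1 = 2)
D(t) = 3 + 2*t (D(t) = 3 + (t + t) = 3 + 2*t)
P = 840 (P = -28*-1*6*5 = -28*(-6*5) = -28*(-30) = -7*(-120) = 840)
h(j, S) = 840
M(Z) = 101/25 (M(Z) = 4 - 1/((3 + 2*2) - 32) = 4 - 1/((3 + 4) - 32) = 4 - 1/(7 - 32) = 4 - 1/(-25) = 4 - 1*(-1/25) = 4 + 1/25 = 101/25)
M(h(-1, -4))*5 = (101/25)*5 = 101/5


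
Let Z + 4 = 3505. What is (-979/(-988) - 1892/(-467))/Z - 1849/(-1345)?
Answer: 2989906462909/2172642247620 ≈ 1.3762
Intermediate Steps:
Z = 3501 (Z = -4 + 3505 = 3501)
(-979/(-988) - 1892/(-467))/Z - 1849/(-1345) = (-979/(-988) - 1892/(-467))/3501 - 1849/(-1345) = (-979*(-1/988) - 1892*(-1/467))*(1/3501) - 1849*(-1/1345) = (979/988 + 1892/467)*(1/3501) + 1849/1345 = (2326489/461396)*(1/3501) + 1849/1345 = 2326489/1615347396 + 1849/1345 = 2989906462909/2172642247620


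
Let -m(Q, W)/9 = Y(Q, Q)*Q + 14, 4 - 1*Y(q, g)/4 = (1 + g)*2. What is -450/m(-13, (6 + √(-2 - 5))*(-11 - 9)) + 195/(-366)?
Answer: -49915/87962 ≈ -0.56746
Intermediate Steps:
Y(q, g) = 8 - 8*g (Y(q, g) = 16 - 4*(1 + g)*2 = 16 - 4*(2 + 2*g) = 16 + (-8 - 8*g) = 8 - 8*g)
m(Q, W) = -126 - 9*Q*(8 - 8*Q) (m(Q, W) = -9*((8 - 8*Q)*Q + 14) = -9*(Q*(8 - 8*Q) + 14) = -9*(14 + Q*(8 - 8*Q)) = -126 - 9*Q*(8 - 8*Q))
-450/m(-13, (6 + √(-2 - 5))*(-11 - 9)) + 195/(-366) = -450/(-126 + 72*(-13)*(-1 - 13)) + 195/(-366) = -450/(-126 + 72*(-13)*(-14)) + 195*(-1/366) = -450/(-126 + 13104) - 65/122 = -450/12978 - 65/122 = -450*1/12978 - 65/122 = -25/721 - 65/122 = -49915/87962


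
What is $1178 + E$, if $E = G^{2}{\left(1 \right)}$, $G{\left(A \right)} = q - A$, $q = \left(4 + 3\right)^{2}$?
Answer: $3482$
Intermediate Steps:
$q = 49$ ($q = 7^{2} = 49$)
$G{\left(A \right)} = 49 - A$
$E = 2304$ ($E = \left(49 - 1\right)^{2} = 48^{2} = 2304$)
$1178 + E = 1178 + 2304 = 3482$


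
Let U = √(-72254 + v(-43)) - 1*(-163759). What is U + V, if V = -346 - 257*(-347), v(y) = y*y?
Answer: 252592 + I*√70405 ≈ 2.5259e+5 + 265.34*I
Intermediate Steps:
v(y) = y²
U = 163759 + I*√70405 (U = √(-72254 + (-43)²) - 1*(-163759) = √(-72254 + 1849) + 163759 = √(-70405) + 163759 = I*√70405 + 163759 = 163759 + I*√70405 ≈ 1.6376e+5 + 265.34*I)
V = 88833 (V = -346 + 89179 = 88833)
U + V = (163759 + I*√70405) + 88833 = 252592 + I*√70405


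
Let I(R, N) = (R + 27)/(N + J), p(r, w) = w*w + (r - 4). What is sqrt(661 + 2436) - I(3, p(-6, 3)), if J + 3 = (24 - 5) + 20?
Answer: -6/7 + sqrt(3097) ≈ 54.794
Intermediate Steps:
J = 36 (J = -3 + ((24 - 5) + 20) = -3 + (19 + 20) = -3 + 39 = 36)
p(r, w) = -4 + r + w**2 (p(r, w) = w**2 + (-4 + r) = -4 + r + w**2)
I(R, N) = (27 + R)/(36 + N) (I(R, N) = (R + 27)/(N + 36) = (27 + R)/(36 + N))
sqrt(661 + 2436) - I(3, p(-6, 3)) = sqrt(661 + 2436) - (27 + 3)/(36 + (-4 - 6 + 3**2)) = sqrt(3097) - 30/(36 + (-4 - 6 + 9)) = sqrt(3097) - 30/(36 - 1) = sqrt(3097) - 30/35 = sqrt(3097) - 1*6/7 = sqrt(3097) - 6/7 = -6/7 + sqrt(3097)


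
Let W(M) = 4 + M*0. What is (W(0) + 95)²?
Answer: 9801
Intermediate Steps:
W(M) = 4 (W(M) = 4 + 0 = 4)
(W(0) + 95)² = (4 + 95)² = 99² = 9801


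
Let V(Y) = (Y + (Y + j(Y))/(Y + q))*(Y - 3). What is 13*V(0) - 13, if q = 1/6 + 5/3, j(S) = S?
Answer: -13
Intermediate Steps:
q = 11/6 (q = 1*(⅙) + 5*(⅓) = ⅙ + 5/3 = 11/6 ≈ 1.8333)
V(Y) = (-3 + Y)*(Y + 2*Y/(11/6 + Y)) (V(Y) = (Y + (Y + Y)/(Y + 11/6))*(Y - 3) = (Y + (2*Y)/(11/6 + Y))*(-3 + Y) = (Y + 2*Y/(11/6 + Y))*(-3 + Y) = (-3 + Y)*(Y + 2*Y/(11/6 + Y)))
13*V(0) - 13 = 13*(0*(-69 + 5*0 + 6*0²)/(11 + 6*0)) - 13 = 13*(0*(-69 + 0 + 6*0)/(11 + 0)) - 13 = 13*(0*(-69 + 0 + 0)/11) - 13 = 13*(0*(1/11)*(-69)) - 13 = 13*0 - 13 = 0 - 13 = -13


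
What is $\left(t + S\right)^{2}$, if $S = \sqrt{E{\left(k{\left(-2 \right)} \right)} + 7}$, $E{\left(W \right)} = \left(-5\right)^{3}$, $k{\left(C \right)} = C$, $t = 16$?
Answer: $\left(16 + i \sqrt{118}\right)^{2} \approx 138.0 + 347.61 i$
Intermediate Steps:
$E{\left(W \right)} = -125$
$S = i \sqrt{118}$ ($S = \sqrt{-125 + 7} = \sqrt{-118} = i \sqrt{118} \approx 10.863 i$)
$\left(t + S\right)^{2} = \left(16 + i \sqrt{118}\right)^{2}$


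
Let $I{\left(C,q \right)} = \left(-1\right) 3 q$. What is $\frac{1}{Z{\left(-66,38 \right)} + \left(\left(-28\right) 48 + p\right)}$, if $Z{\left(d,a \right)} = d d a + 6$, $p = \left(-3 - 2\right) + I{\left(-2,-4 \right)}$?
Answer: $\frac{1}{164197} \approx 6.0902 \cdot 10^{-6}$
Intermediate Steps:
$I{\left(C,q \right)} = - 3 q$
$p = 7$ ($p = \left(-3 - 2\right) - -12 = -5 + 12 = 7$)
$Z{\left(d,a \right)} = 6 + a d^{2}$ ($Z{\left(d,a \right)} = d^{2} a + 6 = a d^{2} + 6 = 6 + a d^{2}$)
$\frac{1}{Z{\left(-66,38 \right)} + \left(\left(-28\right) 48 + p\right)} = \frac{1}{\left(6 + 38 \left(-66\right)^{2}\right) + \left(\left(-28\right) 48 + 7\right)} = \frac{1}{\left(6 + 38 \cdot 4356\right) + \left(-1344 + 7\right)} = \frac{1}{\left(6 + 165528\right) - 1337} = \frac{1}{165534 - 1337} = \frac{1}{164197}$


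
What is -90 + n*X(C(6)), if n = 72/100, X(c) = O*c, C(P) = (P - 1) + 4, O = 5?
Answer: -288/5 ≈ -57.600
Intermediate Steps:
C(P) = 3 + P (C(P) = (-1 + P) + 4 = 3 + P)
X(c) = 5*c
n = 18/25 (n = 72*(1/100) = 18/25 ≈ 0.72000)
-90 + n*X(C(6)) = -90 + 18*(5*(3 + 6))/25 = -90 + 18*(5*9)/25 = -90 + (18/25)*45 = -90 + 162/5 = -288/5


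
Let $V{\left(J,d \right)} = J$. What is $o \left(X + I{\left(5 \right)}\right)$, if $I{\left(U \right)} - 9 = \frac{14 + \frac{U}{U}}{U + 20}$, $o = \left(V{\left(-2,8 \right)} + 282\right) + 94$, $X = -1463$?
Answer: $- \frac{2717858}{5} \approx -5.4357 \cdot 10^{5}$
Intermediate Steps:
$o = 374$ ($o = \left(-2 + 282\right) + 94 = 280 + 94 = 374$)
$I{\left(U \right)} = 9 + \frac{15}{20 + U}$ ($I{\left(U \right)} = 9 + \frac{14 + \frac{U}{U}}{U + 20} = 9 + \frac{14 + 1}{20 + U} = 9 + \frac{15}{20 + U}$)
$o \left(X + I{\left(5 \right)}\right) = 374 \left(-1463 + \frac{3 \left(65 + 3 \cdot 5\right)}{20 + 5}\right) = 374 \left(-1463 + \frac{3 \left(65 + 15\right)}{25}\right) = 374 \left(-1463 + 3 \cdot \frac{1}{25} \cdot 80\right) = 374 \left(-1463 + \frac{48}{5}\right) = 374 \left(- \frac{7267}{5}\right) = - \frac{2717858}{5}$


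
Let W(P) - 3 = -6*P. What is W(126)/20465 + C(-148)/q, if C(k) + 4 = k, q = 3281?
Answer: -5581273/67145665 ≈ -0.083122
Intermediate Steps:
C(k) = -4 + k
W(P) = 3 - 6*P
W(126)/20465 + C(-148)/q = (3 - 6*126)/20465 + (-4 - 148)/3281 = (3 - 756)*(1/20465) - 152*1/3281 = -753*1/20465 - 152/3281 = -753/20465 - 152/3281 = -5581273/67145665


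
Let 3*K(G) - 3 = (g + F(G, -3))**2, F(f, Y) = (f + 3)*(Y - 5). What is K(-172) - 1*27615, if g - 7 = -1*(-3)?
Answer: 590734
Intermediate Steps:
F(f, Y) = (-5 + Y)*(3 + f) (F(f, Y) = (3 + f)*(-5 + Y) = (-5 + Y)*(3 + f))
g = 10 (g = 7 - 1*(-3) = 7 + 3 = 10)
K(G) = 1 + (-14 - 8*G)**2/3 (K(G) = 1 + (10 + (-15 - 5*G + 3*(-3) - 3*G))**2/3 = 1 + (10 + (-15 - 5*G - 9 - 3*G))**2/3 = 1 + (10 + (-24 - 8*G))**2/3 = 1 + (-14 - 8*G)**2/3)
K(-172) - 1*27615 = (1 + 4*(7 + 4*(-172))**2/3) - 1*27615 = (1 + 4*(7 - 688)**2/3) - 27615 = (1 + (4/3)*(-681)**2) - 27615 = (1 + (4/3)*463761) - 27615 = (1 + 618348) - 27615 = 618349 - 27615 = 590734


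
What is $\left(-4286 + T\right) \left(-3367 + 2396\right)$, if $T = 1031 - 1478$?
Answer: $4595743$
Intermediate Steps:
$T = -447$
$\left(-4286 + T\right) \left(-3367 + 2396\right) = \left(-4286 - 447\right) \left(-3367 + 2396\right) = \left(-4733\right) \left(-971\right) = 4595743$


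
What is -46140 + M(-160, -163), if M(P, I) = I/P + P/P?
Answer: -7382077/160 ≈ -46138.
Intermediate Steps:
M(P, I) = 1 + I/P (M(P, I) = I/P + 1 = 1 + I/P)
-46140 + M(-160, -163) = -46140 + (-163 - 160)/(-160) = -46140 - 1/160*(-323) = -46140 + 323/160 = -7382077/160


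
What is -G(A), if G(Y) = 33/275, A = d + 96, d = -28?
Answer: -3/25 ≈ -0.12000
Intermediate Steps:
A = 68 (A = -28 + 96 = 68)
G(Y) = 3/25 (G(Y) = 33*(1/275) = 3/25)
-G(A) = -1*3/25 = -3/25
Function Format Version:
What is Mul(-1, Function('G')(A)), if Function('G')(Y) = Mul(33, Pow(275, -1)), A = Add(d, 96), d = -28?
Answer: Rational(-3, 25) ≈ -0.12000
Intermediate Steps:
A = 68 (A = Add(-28, 96) = 68)
Function('G')(Y) = Rational(3, 25) (Function('G')(Y) = Mul(33, Rational(1, 275)) = Rational(3, 25))
Mul(-1, Function('G')(A)) = Mul(-1, Rational(3, 25)) = Rational(-3, 25)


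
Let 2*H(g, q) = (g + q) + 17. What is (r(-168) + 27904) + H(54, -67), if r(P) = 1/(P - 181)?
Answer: 9739193/349 ≈ 27906.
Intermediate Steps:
H(g, q) = 17/2 + g/2 + q/2 (H(g, q) = ((g + q) + 17)/2 = (17 + g + q)/2 = 17/2 + g/2 + q/2)
r(P) = 1/(-181 + P)
(r(-168) + 27904) + H(54, -67) = (1/(-181 - 168) + 27904) + (17/2 + (1/2)*54 + (1/2)*(-67)) = (1/(-349) + 27904) + (17/2 + 27 - 67/2) = (-1/349 + 27904) + 2 = 9738495/349 + 2 = 9739193/349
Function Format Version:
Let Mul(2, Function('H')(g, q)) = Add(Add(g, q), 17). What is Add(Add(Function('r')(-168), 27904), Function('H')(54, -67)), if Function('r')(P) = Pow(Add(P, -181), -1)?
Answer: Rational(9739193, 349) ≈ 27906.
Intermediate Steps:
Function('H')(g, q) = Add(Rational(17, 2), Mul(Rational(1, 2), g), Mul(Rational(1, 2), q)) (Function('H')(g, q) = Mul(Rational(1, 2), Add(Add(g, q), 17)) = Mul(Rational(1, 2), Add(17, g, q)) = Add(Rational(17, 2), Mul(Rational(1, 2), g), Mul(Rational(1, 2), q)))
Function('r')(P) = Pow(Add(-181, P), -1)
Add(Add(Function('r')(-168), 27904), Function('H')(54, -67)) = Add(Add(Pow(Add(-181, -168), -1), 27904), Add(Rational(17, 2), Mul(Rational(1, 2), 54), Mul(Rational(1, 2), -67))) = Add(Add(Pow(-349, -1), 27904), Add(Rational(17, 2), 27, Rational(-67, 2))) = Add(Add(Rational(-1, 349), 27904), 2) = Add(Rational(9738495, 349), 2) = Rational(9739193, 349)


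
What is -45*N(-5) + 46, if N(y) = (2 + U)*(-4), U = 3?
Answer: 946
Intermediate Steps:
N(y) = -20 (N(y) = (2 + 3)*(-4) = 5*(-4) = -20)
-45*N(-5) + 46 = -45*(-20) + 46 = 900 + 46 = 946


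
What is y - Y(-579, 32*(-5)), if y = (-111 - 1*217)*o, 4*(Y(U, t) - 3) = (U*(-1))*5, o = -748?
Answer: 978469/4 ≈ 2.4462e+5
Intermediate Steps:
Y(U, t) = 3 - 5*U/4 (Y(U, t) = 3 + ((U*(-1))*5)/4 = 3 + (-U*5)/4 = 3 + (-5*U)/4 = 3 - 5*U/4)
y = 245344 (y = (-111 - 1*217)*(-748) = (-111 - 217)*(-748) = -328*(-748) = 245344)
y - Y(-579, 32*(-5)) = 245344 - (3 - 5/4*(-579)) = 245344 - (3 + 2895/4) = 245344 - 1*2907/4 = 245344 - 2907/4 = 978469/4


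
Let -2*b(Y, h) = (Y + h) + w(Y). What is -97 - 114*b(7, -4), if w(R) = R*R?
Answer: 2867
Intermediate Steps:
w(R) = R**2
b(Y, h) = -Y/2 - h/2 - Y**2/2 (b(Y, h) = -((Y + h) + Y**2)/2 = -(Y + h + Y**2)/2 = -Y/2 - h/2 - Y**2/2)
-97 - 114*b(7, -4) = -97 - 114*(-1/2*7 - 1/2*(-4) - 1/2*7**2) = -97 - 114*(-7/2 + 2 - 1/2*49) = -97 - 114*(-7/2 + 2 - 49/2) = -97 - 114*(-26) = -97 + 2964 = 2867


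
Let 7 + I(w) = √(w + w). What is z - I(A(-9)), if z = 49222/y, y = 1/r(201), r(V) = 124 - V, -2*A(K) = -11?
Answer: -3790087 - √11 ≈ -3.7901e+6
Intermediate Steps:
A(K) = 11/2 (A(K) = -½*(-11) = 11/2)
y = -1/77 (y = 1/(124 - 1*201) = 1/(124 - 201) = 1/(-77) = -1/77 ≈ -0.012987)
I(w) = -7 + √2*√w (I(w) = -7 + √(w + w) = -7 + √(2*w) = -7 + √2*√w)
z = -3790094 (z = 49222/(-1/77) = 49222*(-77) = -3790094)
z - I(A(-9)) = -3790094 - (-7 + √2*√(11/2)) = -3790094 - (-7 + √2*(√22/2)) = -3790094 - (-7 + √11) = -3790094 + (7 - √11) = -3790087 - √11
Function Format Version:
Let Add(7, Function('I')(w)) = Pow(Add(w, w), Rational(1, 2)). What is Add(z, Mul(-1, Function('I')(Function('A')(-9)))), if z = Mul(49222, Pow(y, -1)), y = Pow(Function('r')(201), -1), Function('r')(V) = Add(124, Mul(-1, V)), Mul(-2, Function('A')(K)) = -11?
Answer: Add(-3790087, Mul(-1, Pow(11, Rational(1, 2)))) ≈ -3.7901e+6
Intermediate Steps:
Function('A')(K) = Rational(11, 2) (Function('A')(K) = Mul(Rational(-1, 2), -11) = Rational(11, 2))
y = Rational(-1, 77) (y = Pow(Add(124, Mul(-1, 201)), -1) = Pow(Add(124, -201), -1) = Pow(-77, -1) = Rational(-1, 77) ≈ -0.012987)
Function('I')(w) = Add(-7, Mul(Pow(2, Rational(1, 2)), Pow(w, Rational(1, 2)))) (Function('I')(w) = Add(-7, Pow(Add(w, w), Rational(1, 2))) = Add(-7, Pow(Mul(2, w), Rational(1, 2))) = Add(-7, Mul(Pow(2, Rational(1, 2)), Pow(w, Rational(1, 2)))))
z = -3790094 (z = Mul(49222, Pow(Rational(-1, 77), -1)) = Mul(49222, -77) = -3790094)
Add(z, Mul(-1, Function('I')(Function('A')(-9)))) = Add(-3790094, Mul(-1, Add(-7, Mul(Pow(2, Rational(1, 2)), Pow(Rational(11, 2), Rational(1, 2)))))) = Add(-3790094, Mul(-1, Add(-7, Mul(Pow(2, Rational(1, 2)), Mul(Rational(1, 2), Pow(22, Rational(1, 2))))))) = Add(-3790094, Mul(-1, Add(-7, Pow(11, Rational(1, 2))))) = Add(-3790094, Add(7, Mul(-1, Pow(11, Rational(1, 2))))) = Add(-3790087, Mul(-1, Pow(11, Rational(1, 2))))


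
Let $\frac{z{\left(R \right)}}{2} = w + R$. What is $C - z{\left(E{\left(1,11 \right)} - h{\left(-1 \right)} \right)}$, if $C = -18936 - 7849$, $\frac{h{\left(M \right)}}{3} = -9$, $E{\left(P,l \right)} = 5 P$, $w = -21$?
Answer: $-26807$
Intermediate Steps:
$h{\left(M \right)} = -27$ ($h{\left(M \right)} = 3 \left(-9\right) = -27$)
$C = -26785$
$z{\left(R \right)} = -42 + 2 R$ ($z{\left(R \right)} = 2 \left(-21 + R\right) = -42 + 2 R$)
$C - z{\left(E{\left(1,11 \right)} - h{\left(-1 \right)} \right)} = -26785 - \left(-42 + 2 \left(5 \cdot 1 - -27\right)\right) = -26785 - \left(-42 + 2 \left(5 + 27\right)\right) = -26785 - \left(-42 + 2 \cdot 32\right) = -26785 - \left(-42 + 64\right) = -26785 - 22 = -26807$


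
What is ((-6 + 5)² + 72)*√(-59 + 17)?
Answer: 73*I*√42 ≈ 473.09*I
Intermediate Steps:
((-6 + 5)² + 72)*√(-59 + 17) = ((-1)² + 72)*√(-42) = (1 + 72)*(I*√42) = 73*(I*√42) = 73*I*√42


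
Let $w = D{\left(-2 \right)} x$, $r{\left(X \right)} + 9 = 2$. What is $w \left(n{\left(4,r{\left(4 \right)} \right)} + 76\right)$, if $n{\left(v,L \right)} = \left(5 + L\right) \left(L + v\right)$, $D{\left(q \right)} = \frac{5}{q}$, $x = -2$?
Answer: $410$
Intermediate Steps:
$r{\left(X \right)} = -7$ ($r{\left(X \right)} = -9 + 2 = -7$)
$w = 5$ ($w = \frac{5}{-2} \left(-2\right) = 5 \left(- \frac{1}{2}\right) \left(-2\right) = \left(- \frac{5}{2}\right) \left(-2\right) = 5$)
$w \left(n{\left(4,r{\left(4 \right)} \right)} + 76\right) = 5 \left(\left(\left(-7\right)^{2} + 5 \left(-7\right) + 5 \cdot 4 - 28\right) + 76\right) = 5 \left(\left(49 - 35 + 20 - 28\right) + 76\right) = 5 \left(6 + 76\right) = 5 \cdot 82 = 410$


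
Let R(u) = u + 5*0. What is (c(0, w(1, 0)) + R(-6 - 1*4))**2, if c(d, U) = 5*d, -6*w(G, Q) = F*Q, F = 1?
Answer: 100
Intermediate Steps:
w(G, Q) = -Q/6
R(u) = u (R(u) = u + 0 = u)
(c(0, w(1, 0)) + R(-6 - 1*4))**2 = (5*0 + (-6 - 1*4))**2 = (0 + (-6 - 4))**2 = (0 - 10)**2 = (-10)**2 = 100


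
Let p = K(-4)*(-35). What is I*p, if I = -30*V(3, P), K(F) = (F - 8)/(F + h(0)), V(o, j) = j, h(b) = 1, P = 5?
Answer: 21000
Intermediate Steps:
K(F) = (-8 + F)/(1 + F) (K(F) = (F - 8)/(F + 1) = (-8 + F)/(1 + F))
I = -150 (I = -30*5 = -150)
p = -140 (p = ((-8 - 4)/(1 - 4))*(-35) = (-12/(-3))*(-35) = -⅓*(-12)*(-35) = 4*(-35) = -140)
I*p = -150*(-140) = 21000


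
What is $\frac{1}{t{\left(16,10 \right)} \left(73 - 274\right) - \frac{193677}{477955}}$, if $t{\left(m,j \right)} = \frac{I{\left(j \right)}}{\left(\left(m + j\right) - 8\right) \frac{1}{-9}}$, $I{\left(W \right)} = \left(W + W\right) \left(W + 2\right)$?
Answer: $\frac{477955}{11528080923} \approx 4.146 \cdot 10^{-5}$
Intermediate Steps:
$I{\left(W \right)} = 2 W \left(2 + W\right)$
$t{\left(m,j \right)} = \frac{2 j \left(2 + j\right)}{\frac{8}{9} - \frac{j}{9} - \frac{m}{9}}$ ($t{\left(m,j \right)} = \frac{2 j \left(2 + j\right)}{\left(\left(m + j\right) - 8\right) \frac{1}{-9}} = \frac{2 j \left(2 + j\right)}{\left(\left(j + m\right) - 8\right) \left(- \frac{1}{9}\right)} = \frac{2 j \left(2 + j\right)}{\left(-8 + j + m\right) \left(- \frac{1}{9}\right)} = \frac{2 j \left(2 + j\right)}{\frac{8}{9} - \frac{j}{9} - \frac{m}{9}}$)
$\frac{1}{t{\left(16,10 \right)} \left(73 - 274\right) - \frac{193677}{477955}} = \frac{1}{\left(-18\right) 10 \frac{1}{-8 + 10 + 16} \left(2 + 10\right) \left(73 - 274\right) - \frac{193677}{477955}} = \frac{1}{\left(-18\right) 10 \cdot \frac{1}{18} \cdot 12 \left(-201\right) - \frac{193677}{477955}} = \frac{1}{\left(-120\right) \left(-201\right) - \frac{193677}{477955}} = \frac{1}{24120 - \frac{193677}{477955}} = \frac{1}{\frac{11528080923}{477955}} = \frac{477955}{11528080923}$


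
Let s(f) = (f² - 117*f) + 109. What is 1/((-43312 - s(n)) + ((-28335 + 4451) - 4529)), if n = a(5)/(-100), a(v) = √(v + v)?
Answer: -23944667000/1720041228659667 + 130000*√10/573347076219889 ≈ -1.3920e-5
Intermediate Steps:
a(v) = √2*√v (a(v) = √(2*v) = √2*√v)
n = -√10/100 (n = (√2*√5)/(-100) = √10*(-1/100) = -√10/100 ≈ -0.031623)
s(f) = 109 + f² - 117*f
1/((-43312 - s(n)) + ((-28335 + 4451) - 4529)) = 1/((-43312 - (109 + (-√10/100)² - (-117)*√10/100)) + ((-28335 + 4451) - 4529)) = 1/((-43312 - (109 + 1/1000 + 117*√10/100)) + (-23884 - 4529)) = 1/((-43312 - (109001/1000 + 117*√10/100)) - 28413) = 1/((-43312 + (-109001/1000 - 117*√10/100)) - 28413) = 1/((-43421001/1000 - 117*√10/100) - 28413) = 1/(-71834001/1000 - 117*√10/100)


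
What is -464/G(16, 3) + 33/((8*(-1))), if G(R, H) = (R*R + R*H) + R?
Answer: -223/40 ≈ -5.5750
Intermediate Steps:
G(R, H) = R + R² + H*R (G(R, H) = (R² + H*R) + R = R + R² + H*R)
-464/G(16, 3) + 33/((8*(-1))) = -464*1/(16*(1 + 3 + 16)) + 33/((8*(-1))) = -464/(16*20) + 33/(-8) = -464/320 + 33*(-⅛) = -464*1/320 - 33/8 = -29/20 - 33/8 = -223/40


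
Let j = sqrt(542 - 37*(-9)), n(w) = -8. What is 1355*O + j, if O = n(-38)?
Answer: -10840 + 5*sqrt(35) ≈ -10810.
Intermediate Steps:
j = 5*sqrt(35) (j = sqrt(542 + 333) = sqrt(875) = 5*sqrt(35) ≈ 29.580)
O = -8
1355*O + j = 1355*(-8) + 5*sqrt(35) = -10840 + 5*sqrt(35)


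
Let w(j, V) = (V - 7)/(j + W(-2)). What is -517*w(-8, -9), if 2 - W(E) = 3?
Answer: -8272/9 ≈ -919.11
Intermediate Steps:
W(E) = -1 (W(E) = 2 - 1*3 = 2 - 3 = -1)
w(j, V) = (-7 + V)/(-1 + j) (w(j, V) = (V - 7)/(j - 1) = (-7 + V)/(-1 + j))
-517*w(-8, -9) = -517*(-7 - 9)/(-1 - 8) = -517*(-16)/(-9) = -(-517)*(-16)/9 = -517*16/9 = -8272/9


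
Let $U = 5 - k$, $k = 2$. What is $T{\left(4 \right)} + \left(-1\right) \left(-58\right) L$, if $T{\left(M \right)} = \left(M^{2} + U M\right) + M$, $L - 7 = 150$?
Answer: $9138$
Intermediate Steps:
$L = 157$ ($L = 7 + 150 = 157$)
$U = 3$ ($U = 5 - 2 = 3$)
$T{\left(M \right)} = M^{2} + 4 M$ ($T{\left(M \right)} = \left(M^{2} + 3 M\right) + M = M^{2} + 4 M$)
$T{\left(4 \right)} + \left(-1\right) \left(-58\right) L = 4 \left(4 + 4\right) + \left(-1\right) \left(-58\right) 157 = 4 \cdot 8 + 58 \cdot 157 = 32 + 9106 = 9138$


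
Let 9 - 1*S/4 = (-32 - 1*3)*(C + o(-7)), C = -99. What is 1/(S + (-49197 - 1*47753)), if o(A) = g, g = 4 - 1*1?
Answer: -1/110354 ≈ -9.0617e-6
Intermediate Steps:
g = 3 (g = 4 - 1 = 3)
o(A) = 3
S = -13404 (S = 36 - 4*(-32 - 1*3)*(-99 + 3) = 36 - 4*(-32 - 3)*(-96) = 36 - (-140)*(-96) = 36 - 4*3360 = 36 - 13440 = -13404)
1/(S + (-49197 - 1*47753)) = 1/(-13404 + (-49197 - 1*47753)) = 1/(-13404 + (-49197 - 47753)) = 1/(-13404 - 96950) = 1/(-110354) = -1/110354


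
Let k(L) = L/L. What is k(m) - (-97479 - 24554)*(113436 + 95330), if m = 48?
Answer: 25476341279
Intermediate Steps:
k(L) = 1
k(m) - (-97479 - 24554)*(113436 + 95330) = 1 - (-97479 - 24554)*(113436 + 95330) = 1 - (-122033)*208766 = 1 - 1*(-25476341278) = 1 + 25476341278 = 25476341279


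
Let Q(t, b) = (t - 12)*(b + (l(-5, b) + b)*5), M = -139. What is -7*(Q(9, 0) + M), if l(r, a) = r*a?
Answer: 973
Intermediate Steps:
l(r, a) = a*r
Q(t, b) = -19*b*(-12 + t) (Q(t, b) = (t - 12)*(b + (b*(-5) + b)*5) = (-12 + t)*(b + (-5*b + b)*5) = (-12 + t)*(b - 4*b*5) = (-12 + t)*(b - 20*b) = (-12 + t)*(-19*b) = -19*b*(-12 + t))
-7*(Q(9, 0) + M) = -7*(19*0*(12 - 1*9) - 139) = -7*(19*0*(12 - 9) - 139) = -7*(19*0*3 - 139) = -7*(0 - 139) = -7*(-139) = 973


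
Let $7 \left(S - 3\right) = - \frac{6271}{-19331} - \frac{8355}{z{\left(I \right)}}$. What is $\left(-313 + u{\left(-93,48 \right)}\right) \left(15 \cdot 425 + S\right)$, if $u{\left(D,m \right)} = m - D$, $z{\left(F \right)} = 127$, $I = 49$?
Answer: $- \frac{18824861264008}{17185259} \approx -1.0954 \cdot 10^{6}$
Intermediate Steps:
$S = - \frac{109158311}{17185259}$ ($S = 3 + \frac{- \frac{6271}{-19331} - \frac{8355}{127}}{7} = 3 + \frac{\left(-6271\right) \left(- \frac{1}{19331}\right) - \frac{8355}{127}}{7} = 3 + \frac{\frac{6271}{19331} - \frac{8355}{127}}{7} = 3 + \frac{1}{7} \left(- \frac{160714088}{2455037}\right) = 3 - \frac{160714088}{17185259} = - \frac{109158311}{17185259} \approx -6.3519$)
$\left(-313 + u{\left(-93,48 \right)}\right) \left(15 \cdot 425 + S\right) = \left(-313 + \left(48 - -93\right)\right) \left(15 \cdot 425 - \frac{109158311}{17185259}\right) = \left(-313 + \left(48 + 93\right)\right) \left(6375 - \frac{109158311}{17185259}\right) = \left(-313 + 141\right) \frac{109446867814}{17185259} = \left(-172\right) \frac{109446867814}{17185259} = - \frac{18824861264008}{17185259}$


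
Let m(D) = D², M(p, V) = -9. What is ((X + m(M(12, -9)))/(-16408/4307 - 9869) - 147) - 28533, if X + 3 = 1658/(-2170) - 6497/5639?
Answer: -7461510085856058558/260164159028165 ≈ -28680.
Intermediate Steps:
X = -30078921/6118315 (X = -3 + (1658/(-2170) - 6497/5639) = -3 + (1658*(-1/2170) - 6497*1/5639) = -3 + (-829/1085 - 6497/5639) = -3 - 11723976/6118315 = -30078921/6118315 ≈ -4.9162)
((X + m(M(12, -9)))/(-16408/4307 - 9869) - 147) - 28533 = ((-30078921/6118315 + (-9)²)/(-16408/4307 - 9869) - 147) - 28533 = ((-30078921/6118315 + 81)/(-16408*1/4307 - 9869) - 147) - 28533 = (465504594/(6118315*(-16408/4307 - 9869)) - 147) - 28533 = (465504594/(6118315*(-42522191/4307)) - 147) - 28533 = ((465504594/6118315)*(-4307/42522191) - 147) - 28533 = (-2004928286358/260164159028165 - 147) - 28533 = -38246136305426613/260164159028165 - 28533 = -7461510085856058558/260164159028165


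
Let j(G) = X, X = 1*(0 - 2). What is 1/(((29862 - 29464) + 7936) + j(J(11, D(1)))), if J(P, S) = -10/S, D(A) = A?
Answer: 1/8332 ≈ 0.00012002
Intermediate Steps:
X = -2 (X = 1*(-2) = -2)
j(G) = -2
1/(((29862 - 29464) + 7936) + j(J(11, D(1)))) = 1/(((29862 - 29464) + 7936) - 2) = 1/((398 + 7936) - 2) = 1/(8334 - 2) = 1/8332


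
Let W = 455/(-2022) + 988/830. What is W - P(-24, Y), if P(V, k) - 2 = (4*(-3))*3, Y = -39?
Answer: 29340463/839130 ≈ 34.965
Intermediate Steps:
P(V, k) = -34 (P(V, k) = 2 + (4*(-3))*3 = 2 - 12*3 = 2 - 36 = -34)
W = 810043/839130 (W = 455*(-1/2022) + 988*(1/830) = -455/2022 + 494/415 = 810043/839130 ≈ 0.96534)
W - P(-24, Y) = 810043/839130 - 1*(-34) = 810043/839130 + 34 = 29340463/839130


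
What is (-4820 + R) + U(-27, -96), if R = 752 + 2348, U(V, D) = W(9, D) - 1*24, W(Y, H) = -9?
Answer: -1753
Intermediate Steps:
U(V, D) = -33 (U(V, D) = -9 - 1*24 = -9 - 24 = -33)
R = 3100
(-4820 + R) + U(-27, -96) = (-4820 + 3100) - 33 = -1720 - 33 = -1753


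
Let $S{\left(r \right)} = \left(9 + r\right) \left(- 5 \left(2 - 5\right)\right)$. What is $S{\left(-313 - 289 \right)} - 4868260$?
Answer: $-4877155$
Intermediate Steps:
$S{\left(r \right)} = 135 + 15 r$ ($S{\left(r \right)} = \left(9 + r\right) \left(\left(-5\right) \left(-3\right)\right) = \left(9 + r\right) 15 = 135 + 15 r$)
$S{\left(-313 - 289 \right)} - 4868260 = \left(135 + 15 \left(-313 - 289\right)\right) - 4868260 = \left(135 + 15 \left(-602\right)\right) - 4868260 = \left(135 - 9030\right) - 4868260 = -8895 - 4868260 = -4877155$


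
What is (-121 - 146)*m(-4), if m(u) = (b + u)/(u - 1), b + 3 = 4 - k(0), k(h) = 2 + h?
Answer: -267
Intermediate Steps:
b = -1 (b = -3 + (4 - (2 + 0)) = -3 + (4 - 1*2) = -3 + (4 - 2) = -3 + 2 = -1)
m(u) = 1 (m(u) = (-1 + u)/(u - 1) = (-1 + u)/(-1 + u) = 1)
(-121 - 146)*m(-4) = (-121 - 146)*1 = -267*1 = -267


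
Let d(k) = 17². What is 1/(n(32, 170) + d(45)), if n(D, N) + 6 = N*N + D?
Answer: 1/29215 ≈ 3.4229e-5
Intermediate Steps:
n(D, N) = -6 + D + N² (n(D, N) = -6 + (N*N + D) = -6 + (N² + D) = -6 + (D + N²) = -6 + D + N²)
d(k) = 289
1/(n(32, 170) + d(45)) = 1/((-6 + 32 + 170²) + 289) = 1/((-6 + 32 + 28900) + 289) = 1/(28926 + 289) = 1/29215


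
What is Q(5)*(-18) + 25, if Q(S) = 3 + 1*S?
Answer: -119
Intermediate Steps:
Q(S) = 3 + S
Q(5)*(-18) + 25 = (3 + 5)*(-18) + 25 = 8*(-18) + 25 = -144 + 25 = -119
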